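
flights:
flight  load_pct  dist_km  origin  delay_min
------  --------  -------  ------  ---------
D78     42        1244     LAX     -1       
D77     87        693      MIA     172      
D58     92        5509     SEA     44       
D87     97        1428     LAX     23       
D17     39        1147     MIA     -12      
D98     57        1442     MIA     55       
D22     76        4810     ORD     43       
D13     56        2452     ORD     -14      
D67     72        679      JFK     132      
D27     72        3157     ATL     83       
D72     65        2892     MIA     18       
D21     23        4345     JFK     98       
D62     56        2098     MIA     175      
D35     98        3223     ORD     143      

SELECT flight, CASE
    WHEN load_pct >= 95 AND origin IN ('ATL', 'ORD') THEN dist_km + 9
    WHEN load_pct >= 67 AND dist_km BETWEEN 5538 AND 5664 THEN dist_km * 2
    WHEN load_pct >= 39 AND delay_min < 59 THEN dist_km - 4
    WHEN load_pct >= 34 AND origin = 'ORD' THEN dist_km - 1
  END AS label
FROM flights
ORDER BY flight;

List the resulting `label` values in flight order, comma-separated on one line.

flight=D13: load_pct >= 39 AND delay_min < 59 → 2448
flight=D17: load_pct >= 39 AND delay_min < 59 → 1143
flight=D21: (no match → NULL) → NULL
flight=D22: load_pct >= 39 AND delay_min < 59 → 4806
flight=D27: (no match → NULL) → NULL
flight=D35: load_pct >= 95 AND origin IN ('ATL', 'ORD') → 3232
flight=D58: load_pct >= 39 AND delay_min < 59 → 5505
flight=D62: (no match → NULL) → NULL
flight=D67: (no match → NULL) → NULL
flight=D72: load_pct >= 39 AND delay_min < 59 → 2888
flight=D77: (no match → NULL) → NULL
flight=D78: load_pct >= 39 AND delay_min < 59 → 1240
flight=D87: load_pct >= 39 AND delay_min < 59 → 1424
flight=D98: load_pct >= 39 AND delay_min < 59 → 1438

2448, 1143, NULL, 4806, NULL, 3232, 5505, NULL, NULL, 2888, NULL, 1240, 1424, 1438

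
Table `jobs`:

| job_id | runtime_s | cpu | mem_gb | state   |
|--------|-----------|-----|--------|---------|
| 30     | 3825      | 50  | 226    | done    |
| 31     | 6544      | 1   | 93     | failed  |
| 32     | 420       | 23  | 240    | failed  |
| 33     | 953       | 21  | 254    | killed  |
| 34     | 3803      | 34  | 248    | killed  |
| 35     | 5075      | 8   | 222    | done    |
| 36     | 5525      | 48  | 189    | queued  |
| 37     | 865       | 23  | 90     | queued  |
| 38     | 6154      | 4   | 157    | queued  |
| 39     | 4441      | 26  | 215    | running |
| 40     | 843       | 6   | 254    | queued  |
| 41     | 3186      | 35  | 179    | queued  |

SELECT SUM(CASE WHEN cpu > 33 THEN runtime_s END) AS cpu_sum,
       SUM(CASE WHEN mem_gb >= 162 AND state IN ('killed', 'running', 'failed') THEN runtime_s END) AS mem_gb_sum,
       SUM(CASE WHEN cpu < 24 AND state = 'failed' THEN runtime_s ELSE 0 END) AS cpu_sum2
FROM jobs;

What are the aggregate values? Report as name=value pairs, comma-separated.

cpu_sum=16339, mem_gb_sum=9617, cpu_sum2=6964

[cpu_sum: cpu > 33]
job_id=30: ✓ → 3825
job_id=31: ✗
job_id=32: ✗
job_id=33: ✗
job_id=34: ✓ → 3803
job_id=35: ✗
job_id=36: ✓ → 5525
job_id=37: ✗
job_id=38: ✗
job_id=39: ✗
job_id=40: ✗
job_id=41: ✓ → 3186
cpu_sum = 3825 + 3803 + 5525 + 3186 = 16339
—
[mem_gb_sum: mem_gb >= 162 AND state IN ('killed', 'running', 'failed')]
job_id=30: ✗
job_id=31: ✗
job_id=32: ✓ → 420
job_id=33: ✓ → 953
job_id=34: ✓ → 3803
job_id=35: ✗
job_id=36: ✗
job_id=37: ✗
job_id=38: ✗
job_id=39: ✓ → 4441
job_id=40: ✗
job_id=41: ✗
mem_gb_sum = 420 + 953 + 3803 + 4441 = 9617
—
[cpu_sum2: cpu < 24 AND state = 'failed']
job_id=30: ✗
job_id=31: ✓ → 6544
job_id=32: ✓ → 420
job_id=33: ✗
job_id=34: ✗
job_id=35: ✗
job_id=36: ✗
job_id=37: ✗
job_id=38: ✗
job_id=39: ✗
job_id=40: ✗
job_id=41: ✗
cpu_sum2 = 6544 + 420 = 6964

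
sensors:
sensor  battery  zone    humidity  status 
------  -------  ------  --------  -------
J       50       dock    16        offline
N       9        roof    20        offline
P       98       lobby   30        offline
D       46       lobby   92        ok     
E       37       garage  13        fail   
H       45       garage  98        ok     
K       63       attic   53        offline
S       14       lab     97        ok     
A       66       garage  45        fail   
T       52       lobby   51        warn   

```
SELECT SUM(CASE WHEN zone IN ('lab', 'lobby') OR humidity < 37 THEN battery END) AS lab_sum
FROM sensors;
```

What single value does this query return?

306

sensor=J: ✓ → 50
sensor=N: ✓ → 9
sensor=P: ✓ → 98
sensor=D: ✓ → 46
sensor=E: ✓ → 37
sensor=H: ✗
sensor=K: ✗
sensor=S: ✓ → 14
sensor=A: ✗
sensor=T: ✓ → 52
lab_sum = 50 + 9 + 98 + 46 + 37 + 14 + 52 = 306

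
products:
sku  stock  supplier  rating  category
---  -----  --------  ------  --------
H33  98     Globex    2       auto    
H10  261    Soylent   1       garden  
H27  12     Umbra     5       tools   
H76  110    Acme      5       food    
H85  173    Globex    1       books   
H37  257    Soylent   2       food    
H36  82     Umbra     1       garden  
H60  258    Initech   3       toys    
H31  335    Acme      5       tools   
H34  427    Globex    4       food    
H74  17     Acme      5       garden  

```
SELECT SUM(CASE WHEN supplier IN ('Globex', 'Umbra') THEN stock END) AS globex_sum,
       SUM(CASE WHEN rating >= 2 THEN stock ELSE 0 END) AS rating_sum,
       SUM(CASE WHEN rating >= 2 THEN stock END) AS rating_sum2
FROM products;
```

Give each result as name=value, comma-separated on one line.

globex_sum=792, rating_sum=1514, rating_sum2=1514

[globex_sum: supplier IN ('Globex', 'Umbra')]
sku=H33: ✓ → 98
sku=H10: ✗
sku=H27: ✓ → 12
sku=H76: ✗
sku=H85: ✓ → 173
sku=H37: ✗
sku=H36: ✓ → 82
sku=H60: ✗
sku=H31: ✗
sku=H34: ✓ → 427
sku=H74: ✗
globex_sum = 98 + 12 + 173 + 82 + 427 = 792
—
[rating_sum: rating >= 2]
sku=H33: ✓ → 98
sku=H10: ✗
sku=H27: ✓ → 12
sku=H76: ✓ → 110
sku=H85: ✗
sku=H37: ✓ → 257
sku=H36: ✗
sku=H60: ✓ → 258
sku=H31: ✓ → 335
sku=H34: ✓ → 427
sku=H74: ✓ → 17
rating_sum = 98 + 12 + 110 + 257 + 258 + 335 + 427 + 17 = 1514
—
[rating_sum2: rating >= 2]
sku=H33: ✓ → 98
sku=H10: ✗
sku=H27: ✓ → 12
sku=H76: ✓ → 110
sku=H85: ✗
sku=H37: ✓ → 257
sku=H36: ✗
sku=H60: ✓ → 258
sku=H31: ✓ → 335
sku=H34: ✓ → 427
sku=H74: ✓ → 17
rating_sum2 = 98 + 12 + 110 + 257 + 258 + 335 + 427 + 17 = 1514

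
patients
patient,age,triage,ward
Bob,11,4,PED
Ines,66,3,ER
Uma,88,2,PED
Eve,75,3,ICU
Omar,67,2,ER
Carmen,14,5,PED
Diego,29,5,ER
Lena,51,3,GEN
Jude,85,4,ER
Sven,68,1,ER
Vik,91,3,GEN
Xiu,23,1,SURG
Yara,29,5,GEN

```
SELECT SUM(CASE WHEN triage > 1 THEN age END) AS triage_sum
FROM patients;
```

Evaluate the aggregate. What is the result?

patient=Bob: ✓ → 11
patient=Ines: ✓ → 66
patient=Uma: ✓ → 88
patient=Eve: ✓ → 75
patient=Omar: ✓ → 67
patient=Carmen: ✓ → 14
patient=Diego: ✓ → 29
patient=Lena: ✓ → 51
patient=Jude: ✓ → 85
patient=Sven: ✗
patient=Vik: ✓ → 91
patient=Xiu: ✗
patient=Yara: ✓ → 29
triage_sum = 11 + 66 + 88 + 75 + 67 + 14 + 29 + 51 + 85 + 91 + 29 = 606

606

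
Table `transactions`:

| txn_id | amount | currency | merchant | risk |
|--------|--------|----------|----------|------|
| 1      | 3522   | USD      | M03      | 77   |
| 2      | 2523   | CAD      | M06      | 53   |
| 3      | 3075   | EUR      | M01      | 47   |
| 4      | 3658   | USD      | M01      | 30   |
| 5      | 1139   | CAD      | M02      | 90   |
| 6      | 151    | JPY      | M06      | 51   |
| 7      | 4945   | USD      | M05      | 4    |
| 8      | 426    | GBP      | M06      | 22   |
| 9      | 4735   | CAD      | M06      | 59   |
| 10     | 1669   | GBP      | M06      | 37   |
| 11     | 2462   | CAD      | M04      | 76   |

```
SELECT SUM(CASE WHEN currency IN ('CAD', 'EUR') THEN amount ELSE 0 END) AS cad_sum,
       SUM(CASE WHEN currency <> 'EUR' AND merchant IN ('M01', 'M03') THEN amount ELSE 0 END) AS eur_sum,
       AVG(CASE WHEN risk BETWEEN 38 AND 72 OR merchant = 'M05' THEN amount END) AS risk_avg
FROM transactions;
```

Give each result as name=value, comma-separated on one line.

[cad_sum: currency IN ('CAD', 'EUR')]
txn_id=1: ✗
txn_id=2: ✓ → 2523
txn_id=3: ✓ → 3075
txn_id=4: ✗
txn_id=5: ✓ → 1139
txn_id=6: ✗
txn_id=7: ✗
txn_id=8: ✗
txn_id=9: ✓ → 4735
txn_id=10: ✗
txn_id=11: ✓ → 2462
cad_sum = 2523 + 3075 + 1139 + 4735 + 2462 = 13934
—
[eur_sum: currency <> 'EUR' AND merchant IN ('M01', 'M03')]
txn_id=1: ✓ → 3522
txn_id=2: ✗
txn_id=3: ✗
txn_id=4: ✓ → 3658
txn_id=5: ✗
txn_id=6: ✗
txn_id=7: ✗
txn_id=8: ✗
txn_id=9: ✗
txn_id=10: ✗
txn_id=11: ✗
eur_sum = 3522 + 3658 = 7180
—
[risk_avg: risk BETWEEN 38 AND 72 OR merchant = 'M05']
txn_id=1: ✗
txn_id=2: ✓ → 2523
txn_id=3: ✓ → 3075
txn_id=4: ✗
txn_id=5: ✗
txn_id=6: ✓ → 151
txn_id=7: ✓ → 4945
txn_id=8: ✗
txn_id=9: ✓ → 4735
txn_id=10: ✗
txn_id=11: ✗
risk_avg = (2523 + 3075 + 151 + 4945 + 4735) / 5 = 3085.8

cad_sum=13934, eur_sum=7180, risk_avg=3085.8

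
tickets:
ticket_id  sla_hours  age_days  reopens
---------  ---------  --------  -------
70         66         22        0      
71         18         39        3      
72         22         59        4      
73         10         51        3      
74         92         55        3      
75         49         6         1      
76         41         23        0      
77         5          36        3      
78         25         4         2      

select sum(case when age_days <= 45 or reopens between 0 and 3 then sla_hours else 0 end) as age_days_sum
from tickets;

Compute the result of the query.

306

ticket_id=70: ✓ → 66
ticket_id=71: ✓ → 18
ticket_id=72: ✗
ticket_id=73: ✓ → 10
ticket_id=74: ✓ → 92
ticket_id=75: ✓ → 49
ticket_id=76: ✓ → 41
ticket_id=77: ✓ → 5
ticket_id=78: ✓ → 25
age_days_sum = 66 + 18 + 10 + 92 + 49 + 41 + 5 + 25 = 306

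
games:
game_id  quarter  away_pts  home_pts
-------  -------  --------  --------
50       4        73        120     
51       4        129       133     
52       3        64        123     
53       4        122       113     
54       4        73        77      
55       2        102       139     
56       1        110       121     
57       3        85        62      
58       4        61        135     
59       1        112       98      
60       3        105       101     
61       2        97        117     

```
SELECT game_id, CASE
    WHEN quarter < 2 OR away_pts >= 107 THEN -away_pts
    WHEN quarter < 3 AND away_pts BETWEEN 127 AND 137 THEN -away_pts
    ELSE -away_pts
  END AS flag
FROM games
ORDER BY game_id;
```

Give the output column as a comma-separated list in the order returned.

game_id=50: ELSE → -73
game_id=51: quarter < 2 OR away_pts >= 107 → -129
game_id=52: ELSE → -64
game_id=53: quarter < 2 OR away_pts >= 107 → -122
game_id=54: ELSE → -73
game_id=55: ELSE → -102
game_id=56: quarter < 2 OR away_pts >= 107 → -110
game_id=57: ELSE → -85
game_id=58: ELSE → -61
game_id=59: quarter < 2 OR away_pts >= 107 → -112
game_id=60: ELSE → -105
game_id=61: ELSE → -97

-73, -129, -64, -122, -73, -102, -110, -85, -61, -112, -105, -97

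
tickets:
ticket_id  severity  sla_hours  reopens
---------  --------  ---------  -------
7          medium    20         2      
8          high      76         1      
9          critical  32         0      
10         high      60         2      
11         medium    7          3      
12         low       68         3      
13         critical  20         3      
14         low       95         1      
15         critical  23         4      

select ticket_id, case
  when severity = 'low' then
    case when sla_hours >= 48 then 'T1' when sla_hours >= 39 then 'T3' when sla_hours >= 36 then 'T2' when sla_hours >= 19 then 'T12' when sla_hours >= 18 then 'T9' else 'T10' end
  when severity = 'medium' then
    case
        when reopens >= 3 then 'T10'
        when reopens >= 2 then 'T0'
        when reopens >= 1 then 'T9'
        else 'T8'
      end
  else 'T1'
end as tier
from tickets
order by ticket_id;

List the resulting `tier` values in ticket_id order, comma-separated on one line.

ticket_id=7: severity='medium' → inner[reopens >= 2] → T0
ticket_id=8: severity='high' → outer ELSE → T1
ticket_id=9: severity='critical' → outer ELSE → T1
ticket_id=10: severity='high' → outer ELSE → T1
ticket_id=11: severity='medium' → inner[reopens >= 3] → T10
ticket_id=12: severity='low' → inner[sla_hours >= 48] → T1
ticket_id=13: severity='critical' → outer ELSE → T1
ticket_id=14: severity='low' → inner[sla_hours >= 48] → T1
ticket_id=15: severity='critical' → outer ELSE → T1

T0, T1, T1, T1, T10, T1, T1, T1, T1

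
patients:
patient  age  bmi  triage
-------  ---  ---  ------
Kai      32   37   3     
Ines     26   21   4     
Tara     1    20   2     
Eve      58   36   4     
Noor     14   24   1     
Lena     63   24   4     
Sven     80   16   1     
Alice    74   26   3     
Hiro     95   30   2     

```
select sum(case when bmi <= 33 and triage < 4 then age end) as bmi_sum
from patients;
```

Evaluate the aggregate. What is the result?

264

patient=Kai: ✗
patient=Ines: ✗
patient=Tara: ✓ → 1
patient=Eve: ✗
patient=Noor: ✓ → 14
patient=Lena: ✗
patient=Sven: ✓ → 80
patient=Alice: ✓ → 74
patient=Hiro: ✓ → 95
bmi_sum = 1 + 14 + 80 + 74 + 95 = 264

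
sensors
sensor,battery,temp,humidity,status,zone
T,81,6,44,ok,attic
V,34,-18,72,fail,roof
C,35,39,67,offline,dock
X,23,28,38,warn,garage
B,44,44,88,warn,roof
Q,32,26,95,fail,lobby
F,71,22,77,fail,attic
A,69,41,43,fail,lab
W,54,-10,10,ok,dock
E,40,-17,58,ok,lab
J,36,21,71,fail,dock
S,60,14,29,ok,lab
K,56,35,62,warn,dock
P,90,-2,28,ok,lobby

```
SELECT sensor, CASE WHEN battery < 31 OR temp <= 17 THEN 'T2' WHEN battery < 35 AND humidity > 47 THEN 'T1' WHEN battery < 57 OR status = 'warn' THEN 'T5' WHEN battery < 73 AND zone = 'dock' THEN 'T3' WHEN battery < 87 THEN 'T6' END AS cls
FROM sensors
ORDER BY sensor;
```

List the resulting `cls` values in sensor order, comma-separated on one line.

sensor=A: battery < 87 → T6
sensor=B: battery < 57 OR status = 'warn' → T5
sensor=C: battery < 57 OR status = 'warn' → T5
sensor=E: battery < 31 OR temp <= 17 → T2
sensor=F: battery < 87 → T6
sensor=J: battery < 57 OR status = 'warn' → T5
sensor=K: battery < 57 OR status = 'warn' → T5
sensor=P: battery < 31 OR temp <= 17 → T2
sensor=Q: battery < 35 AND humidity > 47 → T1
sensor=S: battery < 31 OR temp <= 17 → T2
sensor=T: battery < 31 OR temp <= 17 → T2
sensor=V: battery < 31 OR temp <= 17 → T2
sensor=W: battery < 31 OR temp <= 17 → T2
sensor=X: battery < 31 OR temp <= 17 → T2

T6, T5, T5, T2, T6, T5, T5, T2, T1, T2, T2, T2, T2, T2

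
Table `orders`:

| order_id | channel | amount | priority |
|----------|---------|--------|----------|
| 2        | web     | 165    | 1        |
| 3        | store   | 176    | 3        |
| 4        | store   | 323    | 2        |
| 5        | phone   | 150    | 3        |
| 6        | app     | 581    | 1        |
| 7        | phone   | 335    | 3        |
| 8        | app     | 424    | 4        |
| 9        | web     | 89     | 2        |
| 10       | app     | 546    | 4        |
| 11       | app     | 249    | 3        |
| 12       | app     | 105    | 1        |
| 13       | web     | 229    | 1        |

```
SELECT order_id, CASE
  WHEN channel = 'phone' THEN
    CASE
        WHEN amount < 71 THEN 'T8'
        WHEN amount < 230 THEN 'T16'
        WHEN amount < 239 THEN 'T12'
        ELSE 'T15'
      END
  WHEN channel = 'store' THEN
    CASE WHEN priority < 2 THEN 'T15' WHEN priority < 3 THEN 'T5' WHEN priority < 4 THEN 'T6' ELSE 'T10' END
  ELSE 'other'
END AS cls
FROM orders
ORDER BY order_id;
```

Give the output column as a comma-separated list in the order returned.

other, T6, T5, T16, other, T15, other, other, other, other, other, other

order_id=2: channel='web' → outer ELSE → other
order_id=3: channel='store' → inner[priority < 4] → T6
order_id=4: channel='store' → inner[priority < 3] → T5
order_id=5: channel='phone' → inner[amount < 230] → T16
order_id=6: channel='app' → outer ELSE → other
order_id=7: channel='phone' → inner[ELSE] → T15
order_id=8: channel='app' → outer ELSE → other
order_id=9: channel='web' → outer ELSE → other
order_id=10: channel='app' → outer ELSE → other
order_id=11: channel='app' → outer ELSE → other
order_id=12: channel='app' → outer ELSE → other
order_id=13: channel='web' → outer ELSE → other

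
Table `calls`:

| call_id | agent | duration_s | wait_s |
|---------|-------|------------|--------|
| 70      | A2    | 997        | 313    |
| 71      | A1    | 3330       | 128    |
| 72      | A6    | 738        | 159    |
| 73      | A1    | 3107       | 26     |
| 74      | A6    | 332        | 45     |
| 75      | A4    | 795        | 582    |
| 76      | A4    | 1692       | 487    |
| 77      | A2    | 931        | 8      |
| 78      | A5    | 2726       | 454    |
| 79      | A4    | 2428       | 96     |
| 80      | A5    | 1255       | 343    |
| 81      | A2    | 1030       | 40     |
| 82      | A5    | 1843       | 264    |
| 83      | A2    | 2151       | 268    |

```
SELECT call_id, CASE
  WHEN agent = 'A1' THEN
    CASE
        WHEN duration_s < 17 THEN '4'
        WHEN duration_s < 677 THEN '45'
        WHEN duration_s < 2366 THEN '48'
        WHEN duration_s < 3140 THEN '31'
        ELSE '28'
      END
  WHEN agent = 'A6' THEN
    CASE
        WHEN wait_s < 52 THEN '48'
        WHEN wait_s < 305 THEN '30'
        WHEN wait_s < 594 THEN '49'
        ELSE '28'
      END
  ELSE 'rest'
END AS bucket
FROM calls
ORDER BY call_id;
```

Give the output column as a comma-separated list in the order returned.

call_id=70: agent='A2' → outer ELSE → rest
call_id=71: agent='A1' → inner[ELSE] → 28
call_id=72: agent='A6' → inner[wait_s < 305] → 30
call_id=73: agent='A1' → inner[duration_s < 3140] → 31
call_id=74: agent='A6' → inner[wait_s < 52] → 48
call_id=75: agent='A4' → outer ELSE → rest
call_id=76: agent='A4' → outer ELSE → rest
call_id=77: agent='A2' → outer ELSE → rest
call_id=78: agent='A5' → outer ELSE → rest
call_id=79: agent='A4' → outer ELSE → rest
call_id=80: agent='A5' → outer ELSE → rest
call_id=81: agent='A2' → outer ELSE → rest
call_id=82: agent='A5' → outer ELSE → rest
call_id=83: agent='A2' → outer ELSE → rest

rest, 28, 30, 31, 48, rest, rest, rest, rest, rest, rest, rest, rest, rest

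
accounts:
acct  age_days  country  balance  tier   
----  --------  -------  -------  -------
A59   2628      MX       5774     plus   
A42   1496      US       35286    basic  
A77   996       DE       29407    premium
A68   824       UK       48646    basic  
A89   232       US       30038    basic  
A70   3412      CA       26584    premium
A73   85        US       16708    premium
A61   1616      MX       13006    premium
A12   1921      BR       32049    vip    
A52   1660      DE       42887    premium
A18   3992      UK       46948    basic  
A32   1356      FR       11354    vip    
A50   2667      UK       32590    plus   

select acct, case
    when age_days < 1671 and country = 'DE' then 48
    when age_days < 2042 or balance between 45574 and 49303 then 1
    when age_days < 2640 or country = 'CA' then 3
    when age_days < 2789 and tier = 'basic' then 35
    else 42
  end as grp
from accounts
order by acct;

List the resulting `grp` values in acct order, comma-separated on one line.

1, 1, 1, 1, 42, 48, 3, 1, 1, 3, 1, 48, 1

acct=A12: age_days < 2042 or balance between 45574 and 49303 → 1
acct=A18: age_days < 2042 or balance between 45574 and 49303 → 1
acct=A32: age_days < 2042 or balance between 45574 and 49303 → 1
acct=A42: age_days < 2042 or balance between 45574 and 49303 → 1
acct=A50: ELSE → 42
acct=A52: age_days < 1671 and country = 'DE' → 48
acct=A59: age_days < 2640 or country = 'CA' → 3
acct=A61: age_days < 2042 or balance between 45574 and 49303 → 1
acct=A68: age_days < 2042 or balance between 45574 and 49303 → 1
acct=A70: age_days < 2640 or country = 'CA' → 3
acct=A73: age_days < 2042 or balance between 45574 and 49303 → 1
acct=A77: age_days < 1671 and country = 'DE' → 48
acct=A89: age_days < 2042 or balance between 45574 and 49303 → 1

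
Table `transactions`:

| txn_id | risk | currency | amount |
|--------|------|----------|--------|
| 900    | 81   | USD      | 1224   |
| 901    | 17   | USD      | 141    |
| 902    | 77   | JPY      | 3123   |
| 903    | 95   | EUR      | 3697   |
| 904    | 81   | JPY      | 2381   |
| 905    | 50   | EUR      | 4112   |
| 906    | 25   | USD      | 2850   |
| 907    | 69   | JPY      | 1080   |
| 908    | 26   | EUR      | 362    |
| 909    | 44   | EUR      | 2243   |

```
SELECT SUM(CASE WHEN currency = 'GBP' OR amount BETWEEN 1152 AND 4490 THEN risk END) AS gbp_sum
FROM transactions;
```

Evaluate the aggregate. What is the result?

453

txn_id=900: ✓ → 81
txn_id=901: ✗
txn_id=902: ✓ → 77
txn_id=903: ✓ → 95
txn_id=904: ✓ → 81
txn_id=905: ✓ → 50
txn_id=906: ✓ → 25
txn_id=907: ✗
txn_id=908: ✗
txn_id=909: ✓ → 44
gbp_sum = 81 + 77 + 95 + 81 + 50 + 25 + 44 = 453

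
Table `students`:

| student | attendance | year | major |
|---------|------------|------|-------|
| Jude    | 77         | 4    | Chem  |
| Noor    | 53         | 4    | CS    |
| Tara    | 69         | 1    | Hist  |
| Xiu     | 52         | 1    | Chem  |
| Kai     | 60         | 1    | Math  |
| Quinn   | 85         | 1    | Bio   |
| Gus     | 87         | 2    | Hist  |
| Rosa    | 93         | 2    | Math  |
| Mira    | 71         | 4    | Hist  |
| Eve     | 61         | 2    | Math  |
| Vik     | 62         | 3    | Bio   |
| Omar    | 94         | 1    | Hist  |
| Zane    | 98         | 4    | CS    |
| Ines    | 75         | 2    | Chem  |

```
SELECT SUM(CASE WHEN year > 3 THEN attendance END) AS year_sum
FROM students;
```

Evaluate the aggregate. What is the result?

299

student=Jude: ✓ → 77
student=Noor: ✓ → 53
student=Tara: ✗
student=Xiu: ✗
student=Kai: ✗
student=Quinn: ✗
student=Gus: ✗
student=Rosa: ✗
student=Mira: ✓ → 71
student=Eve: ✗
student=Vik: ✗
student=Omar: ✗
student=Zane: ✓ → 98
student=Ines: ✗
year_sum = 77 + 53 + 71 + 98 = 299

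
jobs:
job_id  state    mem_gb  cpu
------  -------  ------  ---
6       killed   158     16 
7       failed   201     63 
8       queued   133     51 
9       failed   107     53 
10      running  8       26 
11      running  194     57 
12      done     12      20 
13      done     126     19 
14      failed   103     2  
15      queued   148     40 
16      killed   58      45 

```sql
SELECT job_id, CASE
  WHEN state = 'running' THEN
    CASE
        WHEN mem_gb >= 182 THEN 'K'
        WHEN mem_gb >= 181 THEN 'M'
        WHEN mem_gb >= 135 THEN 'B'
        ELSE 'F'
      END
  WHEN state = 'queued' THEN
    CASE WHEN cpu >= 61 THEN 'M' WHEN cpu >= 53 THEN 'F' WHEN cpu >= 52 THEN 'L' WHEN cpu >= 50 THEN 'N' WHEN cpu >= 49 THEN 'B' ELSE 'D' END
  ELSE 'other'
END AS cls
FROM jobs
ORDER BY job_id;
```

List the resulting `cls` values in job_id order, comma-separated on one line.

other, other, N, other, F, K, other, other, other, D, other

job_id=6: state='killed' → outer ELSE → other
job_id=7: state='failed' → outer ELSE → other
job_id=8: state='queued' → inner[cpu >= 50] → N
job_id=9: state='failed' → outer ELSE → other
job_id=10: state='running' → inner[ELSE] → F
job_id=11: state='running' → inner[mem_gb >= 182] → K
job_id=12: state='done' → outer ELSE → other
job_id=13: state='done' → outer ELSE → other
job_id=14: state='failed' → outer ELSE → other
job_id=15: state='queued' → inner[ELSE] → D
job_id=16: state='killed' → outer ELSE → other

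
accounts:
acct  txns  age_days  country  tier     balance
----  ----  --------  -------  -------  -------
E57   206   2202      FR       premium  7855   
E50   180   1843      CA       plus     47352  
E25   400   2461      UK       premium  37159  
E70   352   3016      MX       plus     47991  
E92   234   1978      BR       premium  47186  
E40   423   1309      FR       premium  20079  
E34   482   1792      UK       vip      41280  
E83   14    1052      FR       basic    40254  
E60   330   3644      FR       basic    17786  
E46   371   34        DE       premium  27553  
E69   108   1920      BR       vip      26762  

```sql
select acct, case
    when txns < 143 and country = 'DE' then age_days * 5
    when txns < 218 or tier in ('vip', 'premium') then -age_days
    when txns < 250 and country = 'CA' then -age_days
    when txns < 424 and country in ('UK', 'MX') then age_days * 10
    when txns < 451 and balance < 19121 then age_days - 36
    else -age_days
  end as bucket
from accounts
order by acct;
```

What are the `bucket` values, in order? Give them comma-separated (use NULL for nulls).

acct=E25: txns < 218 or tier in ('vip', 'premium') → -2461
acct=E34: txns < 218 or tier in ('vip', 'premium') → -1792
acct=E40: txns < 218 or tier in ('vip', 'premium') → -1309
acct=E46: txns < 218 or tier in ('vip', 'premium') → -34
acct=E50: txns < 218 or tier in ('vip', 'premium') → -1843
acct=E57: txns < 218 or tier in ('vip', 'premium') → -2202
acct=E60: txns < 451 and balance < 19121 → 3608
acct=E69: txns < 218 or tier in ('vip', 'premium') → -1920
acct=E70: txns < 424 and country in ('UK', 'MX') → 30160
acct=E83: txns < 218 or tier in ('vip', 'premium') → -1052
acct=E92: txns < 218 or tier in ('vip', 'premium') → -1978

-2461, -1792, -1309, -34, -1843, -2202, 3608, -1920, 30160, -1052, -1978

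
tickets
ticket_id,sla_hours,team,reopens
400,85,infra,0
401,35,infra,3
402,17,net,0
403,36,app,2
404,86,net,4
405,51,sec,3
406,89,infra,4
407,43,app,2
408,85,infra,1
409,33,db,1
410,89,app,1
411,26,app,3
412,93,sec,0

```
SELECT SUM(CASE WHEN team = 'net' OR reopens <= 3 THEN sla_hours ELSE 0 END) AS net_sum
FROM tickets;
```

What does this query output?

679

ticket_id=400: ✓ → 85
ticket_id=401: ✓ → 35
ticket_id=402: ✓ → 17
ticket_id=403: ✓ → 36
ticket_id=404: ✓ → 86
ticket_id=405: ✓ → 51
ticket_id=406: ✗
ticket_id=407: ✓ → 43
ticket_id=408: ✓ → 85
ticket_id=409: ✓ → 33
ticket_id=410: ✓ → 89
ticket_id=411: ✓ → 26
ticket_id=412: ✓ → 93
net_sum = 85 + 35 + 17 + 36 + 86 + 51 + 43 + 85 + 33 + 89 + 26 + 93 = 679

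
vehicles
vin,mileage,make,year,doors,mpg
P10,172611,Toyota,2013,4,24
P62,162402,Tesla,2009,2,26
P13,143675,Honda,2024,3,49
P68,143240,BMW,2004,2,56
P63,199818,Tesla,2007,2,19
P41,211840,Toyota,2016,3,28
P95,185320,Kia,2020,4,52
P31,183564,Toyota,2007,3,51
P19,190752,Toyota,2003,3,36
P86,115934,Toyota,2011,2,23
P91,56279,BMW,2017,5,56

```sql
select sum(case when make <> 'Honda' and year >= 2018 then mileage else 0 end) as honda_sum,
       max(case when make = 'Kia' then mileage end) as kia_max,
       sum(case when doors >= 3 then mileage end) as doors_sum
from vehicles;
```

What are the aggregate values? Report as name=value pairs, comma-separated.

honda_sum=185320, kia_max=185320, doors_sum=1144041

[honda_sum: make <> 'Honda' and year >= 2018]
vin=P10: ✗
vin=P62: ✗
vin=P13: ✗
vin=P68: ✗
vin=P63: ✗
vin=P41: ✗
vin=P95: ✓ → 185320
vin=P31: ✗
vin=P19: ✗
vin=P86: ✗
vin=P91: ✗
honda_sum = 185320
—
[kia_max: make = 'Kia']
vin=P10: ✗
vin=P62: ✗
vin=P13: ✗
vin=P68: ✗
vin=P63: ✗
vin=P41: ✗
vin=P95: ✓ → 185320
vin=P31: ✗
vin=P19: ✗
vin=P86: ✗
vin=P91: ✗
kia_max = MAX(185320) = 185320
—
[doors_sum: doors >= 3]
vin=P10: ✓ → 172611
vin=P62: ✗
vin=P13: ✓ → 143675
vin=P68: ✗
vin=P63: ✗
vin=P41: ✓ → 211840
vin=P95: ✓ → 185320
vin=P31: ✓ → 183564
vin=P19: ✓ → 190752
vin=P86: ✗
vin=P91: ✓ → 56279
doors_sum = 172611 + 143675 + 211840 + 185320 + 183564 + 190752 + 56279 = 1144041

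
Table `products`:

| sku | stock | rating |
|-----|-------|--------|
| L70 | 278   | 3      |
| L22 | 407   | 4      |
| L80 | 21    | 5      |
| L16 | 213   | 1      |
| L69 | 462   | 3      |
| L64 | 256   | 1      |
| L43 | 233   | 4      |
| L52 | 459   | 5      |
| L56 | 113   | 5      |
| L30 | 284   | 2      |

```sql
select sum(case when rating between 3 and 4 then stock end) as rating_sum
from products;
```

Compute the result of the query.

1380

sku=L70: ✓ → 278
sku=L22: ✓ → 407
sku=L80: ✗
sku=L16: ✗
sku=L69: ✓ → 462
sku=L64: ✗
sku=L43: ✓ → 233
sku=L52: ✗
sku=L56: ✗
sku=L30: ✗
rating_sum = 278 + 407 + 462 + 233 = 1380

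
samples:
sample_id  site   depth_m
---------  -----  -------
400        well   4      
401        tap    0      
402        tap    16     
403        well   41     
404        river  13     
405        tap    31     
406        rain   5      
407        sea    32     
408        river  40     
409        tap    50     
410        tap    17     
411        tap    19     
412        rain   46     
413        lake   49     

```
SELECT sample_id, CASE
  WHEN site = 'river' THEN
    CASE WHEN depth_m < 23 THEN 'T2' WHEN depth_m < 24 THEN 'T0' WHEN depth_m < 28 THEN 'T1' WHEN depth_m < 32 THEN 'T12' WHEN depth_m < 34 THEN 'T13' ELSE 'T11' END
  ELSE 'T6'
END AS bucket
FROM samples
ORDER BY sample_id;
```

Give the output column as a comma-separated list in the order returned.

sample_id=400: site='well' → outer ELSE → T6
sample_id=401: site='tap' → outer ELSE → T6
sample_id=402: site='tap' → outer ELSE → T6
sample_id=403: site='well' → outer ELSE → T6
sample_id=404: site='river' → inner[depth_m < 23] → T2
sample_id=405: site='tap' → outer ELSE → T6
sample_id=406: site='rain' → outer ELSE → T6
sample_id=407: site='sea' → outer ELSE → T6
sample_id=408: site='river' → inner[ELSE] → T11
sample_id=409: site='tap' → outer ELSE → T6
sample_id=410: site='tap' → outer ELSE → T6
sample_id=411: site='tap' → outer ELSE → T6
sample_id=412: site='rain' → outer ELSE → T6
sample_id=413: site='lake' → outer ELSE → T6

T6, T6, T6, T6, T2, T6, T6, T6, T11, T6, T6, T6, T6, T6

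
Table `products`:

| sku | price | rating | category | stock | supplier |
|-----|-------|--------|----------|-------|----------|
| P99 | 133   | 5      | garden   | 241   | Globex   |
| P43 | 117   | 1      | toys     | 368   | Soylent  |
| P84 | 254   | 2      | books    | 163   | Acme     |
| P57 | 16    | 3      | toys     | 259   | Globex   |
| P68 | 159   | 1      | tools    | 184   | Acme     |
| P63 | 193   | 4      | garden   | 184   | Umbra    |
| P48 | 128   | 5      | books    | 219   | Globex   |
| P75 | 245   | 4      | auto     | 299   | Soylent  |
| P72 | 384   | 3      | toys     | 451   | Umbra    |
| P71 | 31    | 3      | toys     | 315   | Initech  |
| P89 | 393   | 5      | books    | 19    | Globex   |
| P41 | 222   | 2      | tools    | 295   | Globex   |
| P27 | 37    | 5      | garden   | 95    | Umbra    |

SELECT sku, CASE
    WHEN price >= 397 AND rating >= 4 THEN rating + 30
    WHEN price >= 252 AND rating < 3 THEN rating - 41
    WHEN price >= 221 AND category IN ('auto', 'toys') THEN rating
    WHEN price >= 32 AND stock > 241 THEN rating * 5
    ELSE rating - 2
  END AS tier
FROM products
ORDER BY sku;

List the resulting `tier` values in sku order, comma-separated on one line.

3, 10, 5, 3, 1, 2, -1, 1, 3, 4, -39, 3, 3

sku=P27: ELSE → 3
sku=P41: price >= 32 AND stock > 241 → 10
sku=P43: price >= 32 AND stock > 241 → 5
sku=P48: ELSE → 3
sku=P57: ELSE → 1
sku=P63: ELSE → 2
sku=P68: ELSE → -1
sku=P71: ELSE → 1
sku=P72: price >= 221 AND category IN ('auto', 'toys') → 3
sku=P75: price >= 221 AND category IN ('auto', 'toys') → 4
sku=P84: price >= 252 AND rating < 3 → -39
sku=P89: ELSE → 3
sku=P99: ELSE → 3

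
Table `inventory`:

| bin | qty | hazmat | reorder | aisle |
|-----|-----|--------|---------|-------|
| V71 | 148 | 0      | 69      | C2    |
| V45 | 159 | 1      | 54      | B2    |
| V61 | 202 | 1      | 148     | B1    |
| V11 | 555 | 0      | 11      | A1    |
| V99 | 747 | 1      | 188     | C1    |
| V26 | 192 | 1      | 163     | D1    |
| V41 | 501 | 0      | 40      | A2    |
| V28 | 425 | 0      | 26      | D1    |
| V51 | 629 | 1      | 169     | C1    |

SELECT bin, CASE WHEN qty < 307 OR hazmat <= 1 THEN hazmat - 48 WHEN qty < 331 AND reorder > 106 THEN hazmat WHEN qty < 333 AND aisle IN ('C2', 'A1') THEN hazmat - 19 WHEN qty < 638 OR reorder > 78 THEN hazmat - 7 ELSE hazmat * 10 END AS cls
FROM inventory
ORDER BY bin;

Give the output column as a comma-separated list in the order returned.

bin=V11: qty < 307 OR hazmat <= 1 → -48
bin=V26: qty < 307 OR hazmat <= 1 → -47
bin=V28: qty < 307 OR hazmat <= 1 → -48
bin=V41: qty < 307 OR hazmat <= 1 → -48
bin=V45: qty < 307 OR hazmat <= 1 → -47
bin=V51: qty < 307 OR hazmat <= 1 → -47
bin=V61: qty < 307 OR hazmat <= 1 → -47
bin=V71: qty < 307 OR hazmat <= 1 → -48
bin=V99: qty < 307 OR hazmat <= 1 → -47

-48, -47, -48, -48, -47, -47, -47, -48, -47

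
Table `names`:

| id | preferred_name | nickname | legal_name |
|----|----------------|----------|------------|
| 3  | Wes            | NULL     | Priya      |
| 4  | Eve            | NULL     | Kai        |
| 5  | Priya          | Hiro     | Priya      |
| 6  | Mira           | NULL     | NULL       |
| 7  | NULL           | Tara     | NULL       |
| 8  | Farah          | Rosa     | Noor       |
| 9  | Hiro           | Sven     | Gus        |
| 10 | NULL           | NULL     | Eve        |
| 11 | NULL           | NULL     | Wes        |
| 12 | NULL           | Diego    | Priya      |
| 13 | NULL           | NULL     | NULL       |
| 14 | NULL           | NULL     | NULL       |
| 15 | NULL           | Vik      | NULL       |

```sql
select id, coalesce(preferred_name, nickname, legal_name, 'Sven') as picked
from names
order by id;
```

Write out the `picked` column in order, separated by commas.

Wes, Eve, Priya, Mira, Tara, Farah, Hiro, Eve, Wes, Diego, Sven, Sven, Vik

id=3: preferred_name=Wes → Wes
id=4: preferred_name=Eve → Eve
id=5: preferred_name=Priya → Priya
id=6: preferred_name=Mira → Mira
id=7: preferred_name=NULL, nickname=Tara → Tara
id=8: preferred_name=Farah → Farah
id=9: preferred_name=Hiro → Hiro
id=10: preferred_name=NULL, nickname=NULL, legal_name=Eve → Eve
id=11: preferred_name=NULL, nickname=NULL, legal_name=Wes → Wes
id=12: preferred_name=NULL, nickname=Diego → Diego
id=13: preferred_name=NULL, nickname=NULL, legal_name=NULL, → literal Sven → Sven
id=14: preferred_name=NULL, nickname=NULL, legal_name=NULL, → literal Sven → Sven
id=15: preferred_name=NULL, nickname=Vik → Vik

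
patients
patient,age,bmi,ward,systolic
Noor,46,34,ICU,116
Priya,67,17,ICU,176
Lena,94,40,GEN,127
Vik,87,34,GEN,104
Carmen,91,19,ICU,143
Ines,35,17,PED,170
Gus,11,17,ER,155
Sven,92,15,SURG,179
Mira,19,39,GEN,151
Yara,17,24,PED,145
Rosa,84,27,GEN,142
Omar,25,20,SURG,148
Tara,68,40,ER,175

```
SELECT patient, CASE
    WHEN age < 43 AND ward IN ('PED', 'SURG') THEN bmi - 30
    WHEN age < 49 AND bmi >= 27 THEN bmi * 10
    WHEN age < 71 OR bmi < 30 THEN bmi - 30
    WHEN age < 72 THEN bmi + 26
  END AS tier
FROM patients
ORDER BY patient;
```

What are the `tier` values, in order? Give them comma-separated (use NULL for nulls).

-11, -13, -13, NULL, 390, 340, -10, -13, -3, -15, 10, NULL, -6

patient=Carmen: age < 71 OR bmi < 30 → -11
patient=Gus: age < 71 OR bmi < 30 → -13
patient=Ines: age < 43 AND ward IN ('PED', 'SURG') → -13
patient=Lena: (no match → NULL) → NULL
patient=Mira: age < 49 AND bmi >= 27 → 390
patient=Noor: age < 49 AND bmi >= 27 → 340
patient=Omar: age < 43 AND ward IN ('PED', 'SURG') → -10
patient=Priya: age < 71 OR bmi < 30 → -13
patient=Rosa: age < 71 OR bmi < 30 → -3
patient=Sven: age < 71 OR bmi < 30 → -15
patient=Tara: age < 71 OR bmi < 30 → 10
patient=Vik: (no match → NULL) → NULL
patient=Yara: age < 43 AND ward IN ('PED', 'SURG') → -6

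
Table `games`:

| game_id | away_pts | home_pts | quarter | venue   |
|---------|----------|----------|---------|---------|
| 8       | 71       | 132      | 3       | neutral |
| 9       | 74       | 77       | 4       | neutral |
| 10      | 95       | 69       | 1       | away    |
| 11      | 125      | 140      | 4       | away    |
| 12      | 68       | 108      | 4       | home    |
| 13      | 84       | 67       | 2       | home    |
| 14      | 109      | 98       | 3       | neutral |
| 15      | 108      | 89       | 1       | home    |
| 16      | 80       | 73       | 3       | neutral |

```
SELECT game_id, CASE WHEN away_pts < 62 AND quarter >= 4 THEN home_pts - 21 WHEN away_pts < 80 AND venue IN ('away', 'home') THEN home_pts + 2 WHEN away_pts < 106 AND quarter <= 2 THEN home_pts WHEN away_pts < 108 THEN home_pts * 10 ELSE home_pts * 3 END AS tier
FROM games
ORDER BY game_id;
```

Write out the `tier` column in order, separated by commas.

1320, 770, 69, 420, 110, 67, 294, 267, 730

game_id=8: away_pts < 108 → 1320
game_id=9: away_pts < 108 → 770
game_id=10: away_pts < 106 AND quarter <= 2 → 69
game_id=11: ELSE → 420
game_id=12: away_pts < 80 AND venue IN ('away', 'home') → 110
game_id=13: away_pts < 106 AND quarter <= 2 → 67
game_id=14: ELSE → 294
game_id=15: ELSE → 267
game_id=16: away_pts < 108 → 730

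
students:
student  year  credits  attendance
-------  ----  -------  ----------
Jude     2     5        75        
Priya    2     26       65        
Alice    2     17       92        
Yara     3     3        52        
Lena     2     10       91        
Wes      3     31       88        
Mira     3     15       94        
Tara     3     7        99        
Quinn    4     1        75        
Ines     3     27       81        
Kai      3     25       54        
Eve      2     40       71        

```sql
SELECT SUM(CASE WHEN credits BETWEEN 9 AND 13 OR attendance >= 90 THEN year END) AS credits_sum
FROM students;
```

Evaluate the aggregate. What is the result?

10

student=Jude: ✗
student=Priya: ✗
student=Alice: ✓ → 2
student=Yara: ✗
student=Lena: ✓ → 2
student=Wes: ✗
student=Mira: ✓ → 3
student=Tara: ✓ → 3
student=Quinn: ✗
student=Ines: ✗
student=Kai: ✗
student=Eve: ✗
credits_sum = 2 + 2 + 3 + 3 = 10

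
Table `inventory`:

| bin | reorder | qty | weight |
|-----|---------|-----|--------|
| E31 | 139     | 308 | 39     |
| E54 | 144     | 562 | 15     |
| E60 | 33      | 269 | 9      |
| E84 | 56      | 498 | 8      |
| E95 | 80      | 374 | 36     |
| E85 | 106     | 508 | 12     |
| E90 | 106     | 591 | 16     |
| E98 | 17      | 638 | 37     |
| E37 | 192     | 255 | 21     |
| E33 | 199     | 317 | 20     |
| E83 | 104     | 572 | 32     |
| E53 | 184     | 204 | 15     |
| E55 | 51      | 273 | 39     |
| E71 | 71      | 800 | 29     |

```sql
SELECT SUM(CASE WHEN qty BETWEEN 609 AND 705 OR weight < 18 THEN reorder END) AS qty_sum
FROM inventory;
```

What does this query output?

646

bin=E31: ✗
bin=E54: ✓ → 144
bin=E60: ✓ → 33
bin=E84: ✓ → 56
bin=E95: ✗
bin=E85: ✓ → 106
bin=E90: ✓ → 106
bin=E98: ✓ → 17
bin=E37: ✗
bin=E33: ✗
bin=E83: ✗
bin=E53: ✓ → 184
bin=E55: ✗
bin=E71: ✗
qty_sum = 144 + 33 + 56 + 106 + 106 + 17 + 184 = 646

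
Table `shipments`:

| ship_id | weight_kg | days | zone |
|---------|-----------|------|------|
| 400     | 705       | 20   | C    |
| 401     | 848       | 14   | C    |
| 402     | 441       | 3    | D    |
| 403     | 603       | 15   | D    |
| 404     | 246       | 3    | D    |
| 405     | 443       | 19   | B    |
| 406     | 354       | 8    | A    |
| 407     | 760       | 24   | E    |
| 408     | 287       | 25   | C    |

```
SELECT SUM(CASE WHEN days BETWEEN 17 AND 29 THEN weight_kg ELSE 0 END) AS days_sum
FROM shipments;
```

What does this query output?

2195

ship_id=400: ✓ → 705
ship_id=401: ✗
ship_id=402: ✗
ship_id=403: ✗
ship_id=404: ✗
ship_id=405: ✓ → 443
ship_id=406: ✗
ship_id=407: ✓ → 760
ship_id=408: ✓ → 287
days_sum = 705 + 443 + 760 + 287 = 2195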